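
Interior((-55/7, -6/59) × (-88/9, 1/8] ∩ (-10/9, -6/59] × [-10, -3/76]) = (-10/9, -6/59) × (-88/9, -3/76)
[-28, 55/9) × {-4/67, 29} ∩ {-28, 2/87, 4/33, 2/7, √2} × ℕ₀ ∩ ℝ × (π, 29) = ∅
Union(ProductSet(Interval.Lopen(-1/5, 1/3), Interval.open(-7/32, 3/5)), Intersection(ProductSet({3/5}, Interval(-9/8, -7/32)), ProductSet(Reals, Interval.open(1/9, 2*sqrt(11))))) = ProductSet(Interval.Lopen(-1/5, 1/3), Interval.open(-7/32, 3/5))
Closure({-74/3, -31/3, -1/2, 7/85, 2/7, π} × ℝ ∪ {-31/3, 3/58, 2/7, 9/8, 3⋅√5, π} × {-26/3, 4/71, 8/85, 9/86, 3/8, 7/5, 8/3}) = ({-74/3, -31/3, -1/2, 7/85, 2/7, π} × ℝ) ∪ ({-31/3, 3/58, 2/7, 9/8, 3⋅√5, π} × {-26/3, 4/71, 8/85, 9/86, 3/8, 7/5, 8/3})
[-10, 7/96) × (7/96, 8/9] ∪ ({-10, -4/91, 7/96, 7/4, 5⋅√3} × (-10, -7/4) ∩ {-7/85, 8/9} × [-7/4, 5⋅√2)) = [-10, 7/96) × (7/96, 8/9]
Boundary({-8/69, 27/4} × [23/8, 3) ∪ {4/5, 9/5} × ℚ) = ({4/5, 9/5} × ℝ) ∪ ({-8/69, 27/4} × [23/8, 3])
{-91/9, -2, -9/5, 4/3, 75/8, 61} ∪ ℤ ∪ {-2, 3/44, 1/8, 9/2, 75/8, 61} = ℤ ∪ {-91/9, -9/5, 3/44, 1/8, 4/3, 9/2, 75/8}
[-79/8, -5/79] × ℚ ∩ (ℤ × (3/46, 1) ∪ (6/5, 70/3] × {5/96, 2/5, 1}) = {-9, -8, …, -1} × (ℚ ∩ (3/46, 1))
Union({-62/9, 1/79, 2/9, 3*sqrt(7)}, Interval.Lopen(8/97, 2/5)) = Union({-62/9, 1/79, 3*sqrt(7)}, Interval.Lopen(8/97, 2/5))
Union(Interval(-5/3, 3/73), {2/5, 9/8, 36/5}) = Union({2/5, 9/8, 36/5}, Interval(-5/3, 3/73))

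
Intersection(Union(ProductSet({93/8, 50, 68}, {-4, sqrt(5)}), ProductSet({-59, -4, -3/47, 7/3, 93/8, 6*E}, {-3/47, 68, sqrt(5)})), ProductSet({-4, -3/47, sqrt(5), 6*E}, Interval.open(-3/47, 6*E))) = ProductSet({-4, -3/47, 6*E}, {sqrt(5)})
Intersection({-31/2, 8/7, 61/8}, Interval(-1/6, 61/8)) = {8/7, 61/8}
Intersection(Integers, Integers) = Integers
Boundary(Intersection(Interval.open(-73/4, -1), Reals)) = {-73/4, -1}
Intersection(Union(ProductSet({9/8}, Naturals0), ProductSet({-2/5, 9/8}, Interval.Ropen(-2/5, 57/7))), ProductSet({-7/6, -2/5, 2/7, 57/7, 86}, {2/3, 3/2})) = ProductSet({-2/5}, {2/3, 3/2})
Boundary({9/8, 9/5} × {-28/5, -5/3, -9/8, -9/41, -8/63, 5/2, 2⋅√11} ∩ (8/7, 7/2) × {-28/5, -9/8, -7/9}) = {9/5} × {-28/5, -9/8}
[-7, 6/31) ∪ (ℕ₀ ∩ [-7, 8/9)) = [-7, 6/31) ∪ {0}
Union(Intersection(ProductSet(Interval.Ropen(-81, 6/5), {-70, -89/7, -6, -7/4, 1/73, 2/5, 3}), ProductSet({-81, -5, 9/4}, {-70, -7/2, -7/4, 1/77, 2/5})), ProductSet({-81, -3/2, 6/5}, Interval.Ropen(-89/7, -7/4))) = Union(ProductSet({-81, -5}, {-70, -7/4, 2/5}), ProductSet({-81, -3/2, 6/5}, Interval.Ropen(-89/7, -7/4)))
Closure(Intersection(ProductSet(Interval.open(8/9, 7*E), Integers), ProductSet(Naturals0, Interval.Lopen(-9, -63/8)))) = ProductSet(Range(1, 20, 1), Range(-8, -7, 1))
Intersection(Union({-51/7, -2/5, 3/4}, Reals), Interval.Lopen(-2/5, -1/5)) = Interval.Lopen(-2/5, -1/5)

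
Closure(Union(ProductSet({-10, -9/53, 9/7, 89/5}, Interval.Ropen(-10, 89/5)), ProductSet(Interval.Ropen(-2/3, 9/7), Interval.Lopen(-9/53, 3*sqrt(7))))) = Union(ProductSet({-2/3, 9/7}, Interval(-9/53, 3*sqrt(7))), ProductSet({-10, -9/53, 9/7, 89/5}, Interval(-10, 89/5)), ProductSet(Interval(-2/3, 9/7), {-9/53, 3*sqrt(7)}), ProductSet(Interval.Ropen(-2/3, 9/7), Interval.Lopen(-9/53, 3*sqrt(7))))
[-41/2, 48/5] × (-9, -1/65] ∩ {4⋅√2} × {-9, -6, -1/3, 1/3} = {4⋅√2} × {-6, -1/3}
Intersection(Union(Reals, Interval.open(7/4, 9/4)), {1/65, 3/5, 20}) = {1/65, 3/5, 20}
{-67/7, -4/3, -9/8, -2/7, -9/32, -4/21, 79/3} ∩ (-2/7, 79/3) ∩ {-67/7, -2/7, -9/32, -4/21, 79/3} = {-9/32, -4/21}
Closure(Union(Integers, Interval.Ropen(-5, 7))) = Union(Integers, Interval(-5, 7))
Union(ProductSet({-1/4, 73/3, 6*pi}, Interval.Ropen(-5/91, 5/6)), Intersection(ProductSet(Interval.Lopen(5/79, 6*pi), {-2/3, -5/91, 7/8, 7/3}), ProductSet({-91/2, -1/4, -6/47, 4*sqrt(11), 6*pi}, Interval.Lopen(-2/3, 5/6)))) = Union(ProductSet({4*sqrt(11), 6*pi}, {-5/91}), ProductSet({-1/4, 73/3, 6*pi}, Interval.Ropen(-5/91, 5/6)))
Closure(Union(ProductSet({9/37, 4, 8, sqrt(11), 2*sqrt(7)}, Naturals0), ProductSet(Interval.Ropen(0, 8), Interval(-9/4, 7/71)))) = Union(ProductSet({8}, Naturals0), ProductSet({9/37, 4, 8, sqrt(11), 2*sqrt(7)}, Union(Complement(Naturals0, Interval.open(-9/4, 7/71)), Naturals0)), ProductSet(Interval(0, 8), Interval(-9/4, 7/71)))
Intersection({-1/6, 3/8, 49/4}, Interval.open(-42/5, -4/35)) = {-1/6}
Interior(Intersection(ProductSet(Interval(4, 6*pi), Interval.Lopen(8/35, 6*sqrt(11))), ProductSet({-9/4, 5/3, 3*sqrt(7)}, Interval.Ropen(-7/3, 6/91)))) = EmptySet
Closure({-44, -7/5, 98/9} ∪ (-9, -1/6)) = {-44, 98/9} ∪ [-9, -1/6]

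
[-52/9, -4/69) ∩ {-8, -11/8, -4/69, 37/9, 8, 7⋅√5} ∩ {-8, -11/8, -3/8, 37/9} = {-11/8}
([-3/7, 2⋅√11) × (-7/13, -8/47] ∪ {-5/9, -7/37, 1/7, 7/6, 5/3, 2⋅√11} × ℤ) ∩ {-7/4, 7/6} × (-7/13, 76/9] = {7/6} × ((-7/13, -8/47] ∪ {0, 1, …, 8})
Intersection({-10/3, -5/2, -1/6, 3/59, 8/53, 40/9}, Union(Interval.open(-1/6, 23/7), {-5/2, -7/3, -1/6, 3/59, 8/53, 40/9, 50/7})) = {-5/2, -1/6, 3/59, 8/53, 40/9}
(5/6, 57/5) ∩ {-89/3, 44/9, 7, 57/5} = {44/9, 7}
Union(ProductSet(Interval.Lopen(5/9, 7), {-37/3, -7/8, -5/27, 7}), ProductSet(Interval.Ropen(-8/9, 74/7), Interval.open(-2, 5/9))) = Union(ProductSet(Interval.Ropen(-8/9, 74/7), Interval.open(-2, 5/9)), ProductSet(Interval.Lopen(5/9, 7), {-37/3, -7/8, -5/27, 7}))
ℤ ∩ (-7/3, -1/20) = {-2, -1}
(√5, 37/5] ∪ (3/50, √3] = (3/50, √3] ∪ (√5, 37/5]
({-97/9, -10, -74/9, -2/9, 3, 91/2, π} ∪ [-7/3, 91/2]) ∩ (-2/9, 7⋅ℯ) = (-2/9, 7⋅ℯ)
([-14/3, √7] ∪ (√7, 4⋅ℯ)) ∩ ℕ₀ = {0, 1, …, 10}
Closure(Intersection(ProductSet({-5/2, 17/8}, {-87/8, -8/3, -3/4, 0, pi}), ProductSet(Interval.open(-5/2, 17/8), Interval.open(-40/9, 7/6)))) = EmptySet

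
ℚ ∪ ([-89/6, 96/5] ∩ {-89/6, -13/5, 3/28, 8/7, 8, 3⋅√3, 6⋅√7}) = ℚ ∪ {3⋅√3, 6⋅√7}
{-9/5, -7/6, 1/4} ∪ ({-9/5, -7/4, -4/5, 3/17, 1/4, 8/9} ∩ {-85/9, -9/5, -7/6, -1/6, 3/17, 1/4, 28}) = {-9/5, -7/6, 3/17, 1/4}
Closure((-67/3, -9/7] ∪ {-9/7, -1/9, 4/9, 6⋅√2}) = [-67/3, -9/7] ∪ {-1/9, 4/9, 6⋅√2}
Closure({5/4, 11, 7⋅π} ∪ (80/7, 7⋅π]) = {5/4, 11} ∪ [80/7, 7⋅π]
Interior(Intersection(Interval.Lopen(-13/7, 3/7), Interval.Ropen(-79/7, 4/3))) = Interval.open(-13/7, 3/7)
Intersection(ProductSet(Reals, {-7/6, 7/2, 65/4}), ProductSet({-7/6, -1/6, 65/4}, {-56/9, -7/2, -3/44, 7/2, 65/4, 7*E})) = ProductSet({-7/6, -1/6, 65/4}, {7/2, 65/4})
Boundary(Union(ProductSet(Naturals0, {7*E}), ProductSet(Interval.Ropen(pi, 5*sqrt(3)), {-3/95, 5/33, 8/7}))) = Union(ProductSet(Interval(pi, 5*sqrt(3)), {-3/95, 5/33, 8/7}), ProductSet(Naturals0, {7*E}))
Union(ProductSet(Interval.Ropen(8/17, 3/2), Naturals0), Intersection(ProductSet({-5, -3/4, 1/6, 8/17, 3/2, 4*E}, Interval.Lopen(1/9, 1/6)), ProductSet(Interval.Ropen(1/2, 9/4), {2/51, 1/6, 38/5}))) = Union(ProductSet({3/2}, {1/6}), ProductSet(Interval.Ropen(8/17, 3/2), Naturals0))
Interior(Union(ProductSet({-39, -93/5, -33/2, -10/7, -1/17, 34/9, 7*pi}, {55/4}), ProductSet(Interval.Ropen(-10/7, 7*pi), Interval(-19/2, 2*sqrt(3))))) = ProductSet(Interval.open(-10/7, 7*pi), Interval.open(-19/2, 2*sqrt(3)))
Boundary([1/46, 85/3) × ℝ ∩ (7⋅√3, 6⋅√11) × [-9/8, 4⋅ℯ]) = ({6⋅√11, 7⋅√3} × [-9/8, 4⋅ℯ]) ∪ ([7⋅√3, 6⋅√11] × {-9/8, 4⋅ℯ})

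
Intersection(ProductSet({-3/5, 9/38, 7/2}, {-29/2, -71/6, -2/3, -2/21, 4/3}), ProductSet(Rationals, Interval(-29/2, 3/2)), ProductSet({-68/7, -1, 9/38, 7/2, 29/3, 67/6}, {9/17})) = EmptySet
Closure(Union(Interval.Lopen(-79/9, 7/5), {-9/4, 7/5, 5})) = Union({5}, Interval(-79/9, 7/5))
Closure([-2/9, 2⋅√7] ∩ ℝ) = [-2/9, 2⋅√7]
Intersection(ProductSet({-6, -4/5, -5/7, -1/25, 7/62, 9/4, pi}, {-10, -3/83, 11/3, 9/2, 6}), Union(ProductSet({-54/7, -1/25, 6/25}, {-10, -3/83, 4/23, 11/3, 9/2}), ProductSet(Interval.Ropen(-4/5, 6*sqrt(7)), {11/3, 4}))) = Union(ProductSet({-1/25}, {-10, -3/83, 11/3, 9/2}), ProductSet({-4/5, -5/7, -1/25, 7/62, 9/4, pi}, {11/3}))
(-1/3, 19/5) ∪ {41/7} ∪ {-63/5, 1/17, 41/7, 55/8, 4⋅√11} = {-63/5, 41/7, 55/8, 4⋅√11} ∪ (-1/3, 19/5)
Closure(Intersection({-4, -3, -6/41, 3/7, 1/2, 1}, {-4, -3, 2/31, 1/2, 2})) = {-4, -3, 1/2}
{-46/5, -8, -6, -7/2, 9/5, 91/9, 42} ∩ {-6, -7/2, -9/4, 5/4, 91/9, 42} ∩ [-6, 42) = {-6, -7/2, 91/9}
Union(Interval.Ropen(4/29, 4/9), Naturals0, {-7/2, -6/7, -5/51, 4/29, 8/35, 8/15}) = Union({-7/2, -6/7, -5/51, 8/15}, Interval.Ropen(4/29, 4/9), Naturals0)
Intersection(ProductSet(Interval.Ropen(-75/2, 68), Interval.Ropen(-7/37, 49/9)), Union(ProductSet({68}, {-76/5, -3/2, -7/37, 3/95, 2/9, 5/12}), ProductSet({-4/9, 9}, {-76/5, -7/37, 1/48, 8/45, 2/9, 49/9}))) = ProductSet({-4/9, 9}, {-7/37, 1/48, 8/45, 2/9})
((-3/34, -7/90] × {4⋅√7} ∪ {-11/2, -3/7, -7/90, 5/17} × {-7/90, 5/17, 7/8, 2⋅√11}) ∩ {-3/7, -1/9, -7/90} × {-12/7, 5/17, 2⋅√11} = {-3/7, -7/90} × {5/17, 2⋅√11}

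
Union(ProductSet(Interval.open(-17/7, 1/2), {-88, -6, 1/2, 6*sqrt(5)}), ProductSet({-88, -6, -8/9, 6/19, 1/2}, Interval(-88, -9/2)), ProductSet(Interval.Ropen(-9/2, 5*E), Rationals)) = Union(ProductSet({-88, -6, -8/9, 6/19, 1/2}, Interval(-88, -9/2)), ProductSet(Interval.Ropen(-9/2, 5*E), Rationals), ProductSet(Interval.open(-17/7, 1/2), {-88, -6, 1/2, 6*sqrt(5)}))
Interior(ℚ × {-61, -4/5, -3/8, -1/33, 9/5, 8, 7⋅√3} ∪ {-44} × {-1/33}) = ∅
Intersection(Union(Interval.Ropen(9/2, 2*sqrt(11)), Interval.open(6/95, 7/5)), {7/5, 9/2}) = {9/2}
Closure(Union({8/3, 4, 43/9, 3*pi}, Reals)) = Reals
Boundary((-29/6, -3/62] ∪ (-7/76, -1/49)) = {-29/6, -1/49}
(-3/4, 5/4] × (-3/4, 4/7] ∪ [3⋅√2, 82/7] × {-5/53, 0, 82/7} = ((-3/4, 5/4] × (-3/4, 4/7]) ∪ ([3⋅√2, 82/7] × {-5/53, 0, 82/7})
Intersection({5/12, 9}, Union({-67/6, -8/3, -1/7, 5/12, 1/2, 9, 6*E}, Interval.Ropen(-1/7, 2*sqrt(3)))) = {5/12, 9}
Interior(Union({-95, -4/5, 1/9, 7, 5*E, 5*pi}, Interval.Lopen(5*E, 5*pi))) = Interval.open(5*E, 5*pi)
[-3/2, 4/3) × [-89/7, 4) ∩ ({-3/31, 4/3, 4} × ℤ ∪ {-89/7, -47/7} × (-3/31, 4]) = {-3/31} × {-12, -11, …, 3}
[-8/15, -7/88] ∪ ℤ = ℤ ∪ [-8/15, -7/88]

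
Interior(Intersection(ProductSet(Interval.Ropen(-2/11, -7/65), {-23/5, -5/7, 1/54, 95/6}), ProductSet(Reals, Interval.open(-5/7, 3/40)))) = EmptySet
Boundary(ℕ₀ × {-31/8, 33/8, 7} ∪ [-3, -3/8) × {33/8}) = (ℕ₀ × {-31/8, 33/8, 7}) ∪ ([-3, -3/8] × {33/8})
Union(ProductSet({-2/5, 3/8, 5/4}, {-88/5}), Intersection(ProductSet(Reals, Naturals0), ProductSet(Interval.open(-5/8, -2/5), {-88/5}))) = ProductSet({-2/5, 3/8, 5/4}, {-88/5})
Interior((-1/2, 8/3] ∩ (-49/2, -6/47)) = (-1/2, -6/47)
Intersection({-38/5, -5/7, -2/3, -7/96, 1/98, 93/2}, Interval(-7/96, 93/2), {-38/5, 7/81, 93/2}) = {93/2}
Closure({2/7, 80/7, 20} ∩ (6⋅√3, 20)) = {80/7}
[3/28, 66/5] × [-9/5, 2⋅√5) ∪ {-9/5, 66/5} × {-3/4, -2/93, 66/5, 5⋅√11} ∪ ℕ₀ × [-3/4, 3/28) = (ℕ₀ × [-3/4, 3/28)) ∪ ({-9/5, 66/5} × {-3/4, -2/93, 66/5, 5⋅√11}) ∪ ([3/28, 66/5] × [-9/5, 2⋅√5))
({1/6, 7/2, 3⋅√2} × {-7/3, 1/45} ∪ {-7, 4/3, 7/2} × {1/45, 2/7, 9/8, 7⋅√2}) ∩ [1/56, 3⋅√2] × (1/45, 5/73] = ∅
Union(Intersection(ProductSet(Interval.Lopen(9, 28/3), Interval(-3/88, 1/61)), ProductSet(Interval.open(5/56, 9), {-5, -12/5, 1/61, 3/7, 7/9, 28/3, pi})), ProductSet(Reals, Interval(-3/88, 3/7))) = ProductSet(Reals, Interval(-3/88, 3/7))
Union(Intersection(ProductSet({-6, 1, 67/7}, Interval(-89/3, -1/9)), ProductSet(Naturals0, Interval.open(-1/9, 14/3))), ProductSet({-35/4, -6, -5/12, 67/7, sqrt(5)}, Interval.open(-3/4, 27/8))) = ProductSet({-35/4, -6, -5/12, 67/7, sqrt(5)}, Interval.open(-3/4, 27/8))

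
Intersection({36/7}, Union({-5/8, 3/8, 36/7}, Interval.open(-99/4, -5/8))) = {36/7}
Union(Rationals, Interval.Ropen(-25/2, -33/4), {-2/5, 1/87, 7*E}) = Union({7*E}, Interval(-25/2, -33/4), Rationals)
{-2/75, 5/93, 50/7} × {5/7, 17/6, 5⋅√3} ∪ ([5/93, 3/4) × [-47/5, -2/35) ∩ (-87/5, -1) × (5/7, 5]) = {-2/75, 5/93, 50/7} × {5/7, 17/6, 5⋅√3}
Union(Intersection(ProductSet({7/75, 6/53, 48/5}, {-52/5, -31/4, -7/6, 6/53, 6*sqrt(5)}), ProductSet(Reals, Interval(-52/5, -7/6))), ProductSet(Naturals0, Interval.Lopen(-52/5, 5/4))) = Union(ProductSet({7/75, 6/53, 48/5}, {-52/5, -31/4, -7/6}), ProductSet(Naturals0, Interval.Lopen(-52/5, 5/4)))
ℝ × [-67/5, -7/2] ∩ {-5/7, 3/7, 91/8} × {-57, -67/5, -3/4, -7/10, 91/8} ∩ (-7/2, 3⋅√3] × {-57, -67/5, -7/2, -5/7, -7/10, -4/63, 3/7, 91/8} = {-5/7, 3/7} × {-67/5}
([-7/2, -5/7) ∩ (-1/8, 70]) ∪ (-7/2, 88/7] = (-7/2, 88/7]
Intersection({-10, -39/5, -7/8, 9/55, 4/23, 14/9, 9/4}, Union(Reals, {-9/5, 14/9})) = {-10, -39/5, -7/8, 9/55, 4/23, 14/9, 9/4}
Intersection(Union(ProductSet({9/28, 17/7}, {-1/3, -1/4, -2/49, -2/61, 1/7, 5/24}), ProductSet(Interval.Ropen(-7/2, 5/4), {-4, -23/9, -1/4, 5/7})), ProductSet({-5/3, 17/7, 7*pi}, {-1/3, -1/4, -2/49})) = Union(ProductSet({-5/3}, {-1/4}), ProductSet({17/7}, {-1/3, -1/4, -2/49}))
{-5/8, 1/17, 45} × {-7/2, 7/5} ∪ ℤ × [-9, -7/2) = (ℤ × [-9, -7/2)) ∪ ({-5/8, 1/17, 45} × {-7/2, 7/5})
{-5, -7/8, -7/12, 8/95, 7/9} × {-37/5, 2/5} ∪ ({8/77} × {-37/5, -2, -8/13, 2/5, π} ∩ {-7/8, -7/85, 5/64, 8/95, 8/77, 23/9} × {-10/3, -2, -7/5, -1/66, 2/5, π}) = ({8/77} × {-2, 2/5, π}) ∪ ({-5, -7/8, -7/12, 8/95, 7/9} × {-37/5, 2/5})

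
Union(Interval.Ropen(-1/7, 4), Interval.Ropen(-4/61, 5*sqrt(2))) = Interval.Ropen(-1/7, 5*sqrt(2))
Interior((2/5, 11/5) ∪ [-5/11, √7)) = (-5/11, √7)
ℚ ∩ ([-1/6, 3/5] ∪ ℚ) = ℚ ∪ (ℚ ∩ [-1/6, 3/5])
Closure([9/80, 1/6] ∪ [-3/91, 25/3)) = [-3/91, 25/3]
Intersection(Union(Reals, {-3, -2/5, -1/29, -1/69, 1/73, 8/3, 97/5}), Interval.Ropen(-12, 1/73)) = Interval.Ropen(-12, 1/73)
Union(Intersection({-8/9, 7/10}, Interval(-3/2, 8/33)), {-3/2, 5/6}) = {-3/2, -8/9, 5/6}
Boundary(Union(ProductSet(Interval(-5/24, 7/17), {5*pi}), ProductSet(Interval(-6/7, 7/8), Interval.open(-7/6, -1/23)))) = Union(ProductSet({-6/7, 7/8}, Interval(-7/6, -1/23)), ProductSet(Interval(-6/7, 7/8), {-7/6, -1/23}), ProductSet(Interval(-5/24, 7/17), {5*pi}))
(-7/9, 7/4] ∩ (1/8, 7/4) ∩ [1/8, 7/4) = (1/8, 7/4)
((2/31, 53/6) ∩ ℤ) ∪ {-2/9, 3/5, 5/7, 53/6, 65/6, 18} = {-2/9, 3/5, 5/7, 53/6, 65/6, 18} ∪ {1, 2, …, 8}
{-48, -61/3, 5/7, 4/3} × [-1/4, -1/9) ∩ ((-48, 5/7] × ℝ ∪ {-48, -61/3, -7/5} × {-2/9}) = ({-48, -61/3} × {-2/9}) ∪ ({-61/3, 5/7} × [-1/4, -1/9))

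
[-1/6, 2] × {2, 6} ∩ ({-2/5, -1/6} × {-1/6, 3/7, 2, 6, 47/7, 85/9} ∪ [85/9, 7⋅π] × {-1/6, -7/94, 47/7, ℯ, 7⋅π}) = {-1/6} × {2, 6}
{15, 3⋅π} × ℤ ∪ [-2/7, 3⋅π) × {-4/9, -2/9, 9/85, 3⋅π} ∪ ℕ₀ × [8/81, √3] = ({15, 3⋅π} × ℤ) ∪ (ℕ₀ × [8/81, √3]) ∪ ([-2/7, 3⋅π) × {-4/9, -2/9, 9/85, 3⋅π})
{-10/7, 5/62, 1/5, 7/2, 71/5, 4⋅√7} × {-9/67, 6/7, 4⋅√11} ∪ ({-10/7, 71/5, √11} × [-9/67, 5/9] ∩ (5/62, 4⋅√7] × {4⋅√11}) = {-10/7, 5/62, 1/5, 7/2, 71/5, 4⋅√7} × {-9/67, 6/7, 4⋅√11}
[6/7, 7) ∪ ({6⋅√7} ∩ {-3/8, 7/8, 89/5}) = [6/7, 7)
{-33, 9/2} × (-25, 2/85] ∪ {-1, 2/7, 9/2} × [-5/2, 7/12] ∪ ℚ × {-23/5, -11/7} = (ℚ × {-23/5, -11/7}) ∪ ({-33, 9/2} × (-25, 2/85]) ∪ ({-1, 2/7, 9/2} × [-5/2, 7/12])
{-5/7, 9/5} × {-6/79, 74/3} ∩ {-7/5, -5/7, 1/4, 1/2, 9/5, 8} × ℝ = {-5/7, 9/5} × {-6/79, 74/3}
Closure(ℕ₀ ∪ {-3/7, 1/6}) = {-3/7, 1/6} ∪ ℕ₀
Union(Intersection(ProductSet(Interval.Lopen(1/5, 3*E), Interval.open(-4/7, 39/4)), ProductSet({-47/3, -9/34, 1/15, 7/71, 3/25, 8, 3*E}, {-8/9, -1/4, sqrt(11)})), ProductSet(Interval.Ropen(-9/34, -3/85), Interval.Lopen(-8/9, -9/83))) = Union(ProductSet({8, 3*E}, {-1/4, sqrt(11)}), ProductSet(Interval.Ropen(-9/34, -3/85), Interval.Lopen(-8/9, -9/83)))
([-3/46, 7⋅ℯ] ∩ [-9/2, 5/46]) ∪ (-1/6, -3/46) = (-1/6, 5/46]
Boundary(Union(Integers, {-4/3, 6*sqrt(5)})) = Union({-4/3, 6*sqrt(5)}, Integers)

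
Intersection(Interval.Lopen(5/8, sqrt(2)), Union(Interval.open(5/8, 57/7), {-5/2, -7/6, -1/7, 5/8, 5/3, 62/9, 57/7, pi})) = Interval.Lopen(5/8, sqrt(2))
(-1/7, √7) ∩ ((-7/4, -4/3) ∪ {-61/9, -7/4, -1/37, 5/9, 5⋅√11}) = {-1/37, 5/9}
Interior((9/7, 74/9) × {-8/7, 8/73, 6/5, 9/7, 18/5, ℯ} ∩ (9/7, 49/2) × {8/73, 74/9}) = ∅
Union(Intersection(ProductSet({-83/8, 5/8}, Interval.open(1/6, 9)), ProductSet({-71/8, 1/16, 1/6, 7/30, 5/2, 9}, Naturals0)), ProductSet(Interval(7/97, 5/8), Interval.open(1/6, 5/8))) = ProductSet(Interval(7/97, 5/8), Interval.open(1/6, 5/8))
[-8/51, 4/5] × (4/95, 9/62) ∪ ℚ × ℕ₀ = (ℚ × ℕ₀) ∪ ([-8/51, 4/5] × (4/95, 9/62))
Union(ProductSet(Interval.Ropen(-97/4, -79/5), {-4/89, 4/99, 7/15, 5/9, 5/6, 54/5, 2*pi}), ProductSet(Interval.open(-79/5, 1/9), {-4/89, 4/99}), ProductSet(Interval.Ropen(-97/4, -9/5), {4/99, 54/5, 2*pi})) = Union(ProductSet(Interval.Ropen(-97/4, -79/5), {-4/89, 4/99, 7/15, 5/9, 5/6, 54/5, 2*pi}), ProductSet(Interval.Ropen(-97/4, -9/5), {4/99, 54/5, 2*pi}), ProductSet(Interval.open(-79/5, 1/9), {-4/89, 4/99}))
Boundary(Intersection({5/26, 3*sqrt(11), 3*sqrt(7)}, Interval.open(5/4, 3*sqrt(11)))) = {3*sqrt(7)}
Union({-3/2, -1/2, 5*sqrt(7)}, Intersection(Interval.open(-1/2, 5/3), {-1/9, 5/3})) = {-3/2, -1/2, -1/9, 5*sqrt(7)}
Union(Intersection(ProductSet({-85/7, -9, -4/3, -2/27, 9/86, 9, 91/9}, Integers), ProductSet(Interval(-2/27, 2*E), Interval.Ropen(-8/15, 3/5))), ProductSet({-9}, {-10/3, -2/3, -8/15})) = Union(ProductSet({-9}, {-10/3, -2/3, -8/15}), ProductSet({-2/27, 9/86}, Range(0, 1, 1)))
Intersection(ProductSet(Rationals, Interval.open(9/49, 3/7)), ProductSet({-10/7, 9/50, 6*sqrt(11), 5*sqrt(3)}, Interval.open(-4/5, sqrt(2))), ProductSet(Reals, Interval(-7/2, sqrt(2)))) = ProductSet({-10/7, 9/50}, Interval.open(9/49, 3/7))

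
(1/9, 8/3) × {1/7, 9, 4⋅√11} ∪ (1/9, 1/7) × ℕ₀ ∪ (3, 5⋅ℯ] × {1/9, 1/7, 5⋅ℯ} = ((1/9, 1/7) × ℕ₀) ∪ ((1/9, 8/3) × {1/7, 9, 4⋅√11}) ∪ ((3, 5⋅ℯ] × {1/9, 1/7, 5⋅ℯ})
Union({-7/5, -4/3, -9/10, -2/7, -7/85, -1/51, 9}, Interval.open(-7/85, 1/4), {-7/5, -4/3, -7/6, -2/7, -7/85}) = Union({-7/5, -4/3, -7/6, -9/10, -2/7, 9}, Interval.Ropen(-7/85, 1/4))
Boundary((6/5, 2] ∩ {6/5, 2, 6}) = {2}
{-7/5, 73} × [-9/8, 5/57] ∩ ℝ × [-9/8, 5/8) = {-7/5, 73} × [-9/8, 5/57]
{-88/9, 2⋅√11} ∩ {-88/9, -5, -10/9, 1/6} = {-88/9}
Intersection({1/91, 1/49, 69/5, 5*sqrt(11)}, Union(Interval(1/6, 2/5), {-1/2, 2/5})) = EmptySet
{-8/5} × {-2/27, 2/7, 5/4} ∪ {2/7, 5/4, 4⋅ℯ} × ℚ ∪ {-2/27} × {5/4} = ({-2/27} × {5/4}) ∪ ({-8/5} × {-2/27, 2/7, 5/4}) ∪ ({2/7, 5/4, 4⋅ℯ} × ℚ)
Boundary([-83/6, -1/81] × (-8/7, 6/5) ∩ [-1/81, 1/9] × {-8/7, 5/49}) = {-1/81} × {5/49}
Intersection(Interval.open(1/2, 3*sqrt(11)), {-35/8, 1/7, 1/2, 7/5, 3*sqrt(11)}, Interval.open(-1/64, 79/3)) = {7/5}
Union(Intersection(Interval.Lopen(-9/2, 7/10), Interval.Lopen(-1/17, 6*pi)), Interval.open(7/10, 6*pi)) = Interval.open(-1/17, 6*pi)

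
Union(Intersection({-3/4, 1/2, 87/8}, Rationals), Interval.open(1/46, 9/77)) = Union({-3/4, 1/2, 87/8}, Interval.open(1/46, 9/77))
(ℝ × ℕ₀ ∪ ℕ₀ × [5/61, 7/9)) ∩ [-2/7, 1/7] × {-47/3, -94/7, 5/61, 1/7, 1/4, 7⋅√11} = {0} × {5/61, 1/7, 1/4}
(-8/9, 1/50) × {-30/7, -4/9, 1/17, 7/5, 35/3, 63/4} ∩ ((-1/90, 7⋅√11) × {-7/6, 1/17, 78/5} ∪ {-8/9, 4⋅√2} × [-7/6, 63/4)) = (-1/90, 1/50) × {1/17}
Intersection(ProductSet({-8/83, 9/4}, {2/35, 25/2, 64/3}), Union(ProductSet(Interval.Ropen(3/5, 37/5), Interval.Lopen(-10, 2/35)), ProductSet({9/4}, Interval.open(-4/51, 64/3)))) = ProductSet({9/4}, {2/35, 25/2})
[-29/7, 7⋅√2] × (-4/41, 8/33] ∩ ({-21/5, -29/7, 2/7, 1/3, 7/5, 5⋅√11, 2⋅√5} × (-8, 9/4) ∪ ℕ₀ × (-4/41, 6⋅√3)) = ({-29/7, 2/7, 1/3, 7/5, 2⋅√5} ∪ {0, 1, …, 9}) × (-4/41, 8/33]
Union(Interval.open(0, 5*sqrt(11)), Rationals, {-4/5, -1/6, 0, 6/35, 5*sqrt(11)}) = Union(Interval(0, 5*sqrt(11)), Rationals)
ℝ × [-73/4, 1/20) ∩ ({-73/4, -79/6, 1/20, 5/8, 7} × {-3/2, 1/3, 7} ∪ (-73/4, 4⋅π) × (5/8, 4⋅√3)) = {-73/4, -79/6, 1/20, 5/8, 7} × {-3/2}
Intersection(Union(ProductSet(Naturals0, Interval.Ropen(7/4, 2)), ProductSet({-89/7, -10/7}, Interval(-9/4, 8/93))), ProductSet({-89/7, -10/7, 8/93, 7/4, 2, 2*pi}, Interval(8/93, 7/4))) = Union(ProductSet({2}, {7/4}), ProductSet({-89/7, -10/7}, {8/93}))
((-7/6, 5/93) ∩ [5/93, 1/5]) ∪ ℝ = ℝ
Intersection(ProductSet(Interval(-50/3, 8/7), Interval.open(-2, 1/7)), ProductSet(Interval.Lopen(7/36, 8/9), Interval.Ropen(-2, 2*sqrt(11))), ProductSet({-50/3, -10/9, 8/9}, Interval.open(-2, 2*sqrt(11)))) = ProductSet({8/9}, Interval.open(-2, 1/7))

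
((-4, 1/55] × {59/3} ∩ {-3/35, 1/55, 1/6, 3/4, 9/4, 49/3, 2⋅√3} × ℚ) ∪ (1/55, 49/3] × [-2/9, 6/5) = ({-3/35, 1/55} × {59/3}) ∪ ((1/55, 49/3] × [-2/9, 6/5))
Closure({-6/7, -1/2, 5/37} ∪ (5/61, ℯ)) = {-6/7, -1/2} ∪ [5/61, ℯ]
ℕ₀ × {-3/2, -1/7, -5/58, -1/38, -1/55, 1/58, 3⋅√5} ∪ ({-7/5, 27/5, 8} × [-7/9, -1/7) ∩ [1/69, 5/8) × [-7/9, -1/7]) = ℕ₀ × {-3/2, -1/7, -5/58, -1/38, -1/55, 1/58, 3⋅√5}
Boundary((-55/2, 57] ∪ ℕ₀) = {-55/2} ∪ (ℕ₀ \ (-55/2, 57))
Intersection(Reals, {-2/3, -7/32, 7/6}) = {-2/3, -7/32, 7/6}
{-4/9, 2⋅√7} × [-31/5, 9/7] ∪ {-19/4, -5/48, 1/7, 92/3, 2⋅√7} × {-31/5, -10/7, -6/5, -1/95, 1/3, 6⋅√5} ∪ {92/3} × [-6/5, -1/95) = ({92/3} × [-6/5, -1/95)) ∪ ({-4/9, 2⋅√7} × [-31/5, 9/7]) ∪ ({-19/4, -5/48, 1/7, 92/3, 2⋅√7} × {-31/5, -10/7, -6/5, -1/95, 1/3, 6⋅√5})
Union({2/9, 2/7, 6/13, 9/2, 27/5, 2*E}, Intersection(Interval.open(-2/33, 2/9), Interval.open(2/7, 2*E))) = {2/9, 2/7, 6/13, 9/2, 27/5, 2*E}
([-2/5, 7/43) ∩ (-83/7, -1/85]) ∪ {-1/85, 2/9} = [-2/5, -1/85] ∪ {2/9}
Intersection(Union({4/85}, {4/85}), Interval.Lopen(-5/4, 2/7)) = {4/85}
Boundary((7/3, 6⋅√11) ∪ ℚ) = (-∞, 7/3] ∪ [6⋅√11, ∞)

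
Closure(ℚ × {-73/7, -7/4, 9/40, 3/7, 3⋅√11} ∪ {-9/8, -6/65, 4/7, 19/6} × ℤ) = ({-9/8, -6/65, 4/7, 19/6} × ℤ) ∪ (ℝ × {-73/7, -7/4, 9/40, 3/7, 3⋅√11})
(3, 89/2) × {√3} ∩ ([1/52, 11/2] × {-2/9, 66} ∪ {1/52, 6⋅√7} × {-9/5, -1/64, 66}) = ∅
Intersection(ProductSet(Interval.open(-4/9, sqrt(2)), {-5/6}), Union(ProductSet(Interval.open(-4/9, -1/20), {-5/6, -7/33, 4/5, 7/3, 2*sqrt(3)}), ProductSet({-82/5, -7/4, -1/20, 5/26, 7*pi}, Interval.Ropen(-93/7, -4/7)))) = ProductSet(Union({5/26}, Interval.Lopen(-4/9, -1/20)), {-5/6})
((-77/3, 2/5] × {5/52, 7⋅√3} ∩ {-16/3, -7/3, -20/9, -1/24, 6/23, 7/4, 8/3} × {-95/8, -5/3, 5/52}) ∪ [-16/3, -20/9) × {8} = ([-16/3, -20/9) × {8}) ∪ ({-16/3, -7/3, -20/9, -1/24, 6/23} × {5/52})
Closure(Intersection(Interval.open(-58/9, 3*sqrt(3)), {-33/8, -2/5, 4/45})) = {-33/8, -2/5, 4/45}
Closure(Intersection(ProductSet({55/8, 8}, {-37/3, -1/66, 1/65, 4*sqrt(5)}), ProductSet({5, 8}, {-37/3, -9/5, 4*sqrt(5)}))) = ProductSet({8}, {-37/3, 4*sqrt(5)})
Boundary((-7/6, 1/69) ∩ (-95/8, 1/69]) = {-7/6, 1/69}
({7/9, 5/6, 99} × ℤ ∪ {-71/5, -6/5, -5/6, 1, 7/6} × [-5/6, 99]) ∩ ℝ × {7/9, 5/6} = {-71/5, -6/5, -5/6, 1, 7/6} × {7/9, 5/6}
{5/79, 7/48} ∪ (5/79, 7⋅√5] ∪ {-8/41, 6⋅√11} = {-8/41, 6⋅√11} ∪ [5/79, 7⋅√5]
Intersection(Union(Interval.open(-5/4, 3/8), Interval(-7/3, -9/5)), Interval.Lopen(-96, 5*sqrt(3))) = Union(Interval(-7/3, -9/5), Interval.open(-5/4, 3/8))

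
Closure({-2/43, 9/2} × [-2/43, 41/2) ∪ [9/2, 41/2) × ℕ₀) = ([9/2, 41/2] × ℕ₀) ∪ ({-2/43, 9/2} × [-2/43, 41/2])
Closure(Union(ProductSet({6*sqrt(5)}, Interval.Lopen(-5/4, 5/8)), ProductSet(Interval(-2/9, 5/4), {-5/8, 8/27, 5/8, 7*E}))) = Union(ProductSet({6*sqrt(5)}, Interval(-5/4, 5/8)), ProductSet(Interval(-2/9, 5/4), {-5/8, 8/27, 5/8, 7*E}))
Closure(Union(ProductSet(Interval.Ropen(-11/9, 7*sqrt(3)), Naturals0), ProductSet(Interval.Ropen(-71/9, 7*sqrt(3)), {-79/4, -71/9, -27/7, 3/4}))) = Union(ProductSet(Interval(-71/9, 7*sqrt(3)), {-79/4, -71/9, -27/7, 3/4}), ProductSet(Interval(-11/9, 7*sqrt(3)), Naturals0))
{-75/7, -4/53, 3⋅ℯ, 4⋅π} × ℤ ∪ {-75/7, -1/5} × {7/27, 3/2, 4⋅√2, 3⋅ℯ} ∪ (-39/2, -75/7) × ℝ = ((-39/2, -75/7) × ℝ) ∪ ({-75/7, -4/53, 3⋅ℯ, 4⋅π} × ℤ) ∪ ({-75/7, -1/5} × {7/27, 3/2, 4⋅√2, 3⋅ℯ})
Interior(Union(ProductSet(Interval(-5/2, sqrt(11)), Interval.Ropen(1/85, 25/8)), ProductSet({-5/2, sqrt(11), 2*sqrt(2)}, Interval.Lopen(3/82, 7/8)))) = ProductSet(Interval.open(-5/2, sqrt(11)), Interval.open(1/85, 25/8))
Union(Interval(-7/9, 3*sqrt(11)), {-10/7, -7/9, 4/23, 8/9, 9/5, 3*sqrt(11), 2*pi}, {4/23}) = Union({-10/7}, Interval(-7/9, 3*sqrt(11)))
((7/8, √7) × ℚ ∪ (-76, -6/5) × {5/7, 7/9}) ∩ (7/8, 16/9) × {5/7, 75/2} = (7/8, 16/9) × {5/7, 75/2}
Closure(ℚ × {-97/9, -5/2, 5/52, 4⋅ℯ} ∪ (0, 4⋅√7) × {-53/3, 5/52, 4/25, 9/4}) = (ℝ × {-97/9, -5/2, 5/52, 4⋅ℯ}) ∪ ([0, 4⋅√7] × {-53/3, 5/52, 4/25, 9/4})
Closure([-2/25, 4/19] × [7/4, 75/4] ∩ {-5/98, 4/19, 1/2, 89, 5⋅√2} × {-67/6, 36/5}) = {-5/98, 4/19} × {36/5}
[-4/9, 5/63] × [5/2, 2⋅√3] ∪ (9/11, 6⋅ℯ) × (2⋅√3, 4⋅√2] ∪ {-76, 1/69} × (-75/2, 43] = ({-76, 1/69} × (-75/2, 43]) ∪ ([-4/9, 5/63] × [5/2, 2⋅√3]) ∪ ((9/11, 6⋅ℯ) × (2⋅√3, 4⋅√2])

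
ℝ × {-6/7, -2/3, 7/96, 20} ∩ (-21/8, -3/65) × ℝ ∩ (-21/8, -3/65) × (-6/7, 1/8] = (-21/8, -3/65) × {-2/3, 7/96}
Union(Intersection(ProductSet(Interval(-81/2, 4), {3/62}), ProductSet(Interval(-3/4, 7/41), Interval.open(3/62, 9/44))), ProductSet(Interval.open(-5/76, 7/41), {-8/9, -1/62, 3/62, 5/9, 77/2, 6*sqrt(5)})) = ProductSet(Interval.open(-5/76, 7/41), {-8/9, -1/62, 3/62, 5/9, 77/2, 6*sqrt(5)})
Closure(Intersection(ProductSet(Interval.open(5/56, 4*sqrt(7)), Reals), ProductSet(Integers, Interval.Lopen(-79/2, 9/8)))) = ProductSet(Range(1, 11, 1), Interval(-79/2, 9/8))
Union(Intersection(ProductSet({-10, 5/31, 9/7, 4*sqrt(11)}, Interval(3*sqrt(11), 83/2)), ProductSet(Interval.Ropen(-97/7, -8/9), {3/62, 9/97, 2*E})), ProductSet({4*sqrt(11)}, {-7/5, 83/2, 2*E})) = ProductSet({4*sqrt(11)}, {-7/5, 83/2, 2*E})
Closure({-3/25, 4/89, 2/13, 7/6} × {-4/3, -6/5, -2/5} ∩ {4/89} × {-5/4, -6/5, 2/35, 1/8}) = {4/89} × {-6/5}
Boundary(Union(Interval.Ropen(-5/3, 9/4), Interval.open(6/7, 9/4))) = {-5/3, 9/4}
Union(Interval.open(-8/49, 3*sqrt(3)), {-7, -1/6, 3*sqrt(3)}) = Union({-7, -1/6}, Interval.Lopen(-8/49, 3*sqrt(3)))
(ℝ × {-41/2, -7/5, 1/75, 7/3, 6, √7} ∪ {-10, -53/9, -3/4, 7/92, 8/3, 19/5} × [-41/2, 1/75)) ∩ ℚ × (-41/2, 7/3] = (ℚ × {-7/5, 1/75, 7/3}) ∪ ({-10, -53/9, -3/4, 7/92, 8/3, 19/5} × (-41/2, 1/75))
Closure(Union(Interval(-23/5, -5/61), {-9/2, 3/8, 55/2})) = Union({3/8, 55/2}, Interval(-23/5, -5/61))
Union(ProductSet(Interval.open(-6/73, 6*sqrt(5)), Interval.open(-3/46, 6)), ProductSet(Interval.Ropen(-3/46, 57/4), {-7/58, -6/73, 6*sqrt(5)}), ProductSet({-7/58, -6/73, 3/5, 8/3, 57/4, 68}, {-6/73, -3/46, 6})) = Union(ProductSet({-7/58, -6/73, 3/5, 8/3, 57/4, 68}, {-6/73, -3/46, 6}), ProductSet(Interval.open(-6/73, 6*sqrt(5)), Interval.open(-3/46, 6)), ProductSet(Interval.Ropen(-3/46, 57/4), {-7/58, -6/73, 6*sqrt(5)}))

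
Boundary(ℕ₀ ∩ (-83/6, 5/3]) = {0, 1}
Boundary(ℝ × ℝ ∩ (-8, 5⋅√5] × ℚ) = [-8, 5⋅√5] × ℝ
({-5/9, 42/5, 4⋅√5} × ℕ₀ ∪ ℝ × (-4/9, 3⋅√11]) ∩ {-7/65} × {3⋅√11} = {-7/65} × {3⋅√11}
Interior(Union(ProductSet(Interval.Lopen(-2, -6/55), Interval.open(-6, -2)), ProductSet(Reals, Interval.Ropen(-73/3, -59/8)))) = Union(ProductSet(Interval(-oo, oo), Interval.open(-73/3, -59/8)), ProductSet(Interval.open(-2, -6/55), Interval.open(-6, -2)))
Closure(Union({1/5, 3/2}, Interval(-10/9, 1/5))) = Union({3/2}, Interval(-10/9, 1/5))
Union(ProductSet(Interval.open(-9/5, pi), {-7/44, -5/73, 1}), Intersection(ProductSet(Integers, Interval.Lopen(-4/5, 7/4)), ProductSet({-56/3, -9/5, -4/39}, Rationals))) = ProductSet(Interval.open(-9/5, pi), {-7/44, -5/73, 1})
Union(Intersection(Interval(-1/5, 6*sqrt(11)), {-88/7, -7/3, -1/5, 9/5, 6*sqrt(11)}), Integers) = Union({-1/5, 9/5, 6*sqrt(11)}, Integers)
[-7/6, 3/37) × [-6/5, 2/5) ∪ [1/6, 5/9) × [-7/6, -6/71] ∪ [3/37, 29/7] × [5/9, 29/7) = ([-7/6, 3/37) × [-6/5, 2/5)) ∪ ([3/37, 29/7] × [5/9, 29/7)) ∪ ([1/6, 5/9) × [-7/6, -6/71])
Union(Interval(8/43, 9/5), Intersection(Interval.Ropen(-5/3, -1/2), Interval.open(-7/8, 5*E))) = Union(Interval.open(-7/8, -1/2), Interval(8/43, 9/5))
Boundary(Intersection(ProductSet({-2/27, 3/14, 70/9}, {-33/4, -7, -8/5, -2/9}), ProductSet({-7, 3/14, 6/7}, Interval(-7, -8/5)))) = ProductSet({3/14}, {-7, -8/5})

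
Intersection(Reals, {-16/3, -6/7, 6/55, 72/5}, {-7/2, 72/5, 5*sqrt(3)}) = {72/5}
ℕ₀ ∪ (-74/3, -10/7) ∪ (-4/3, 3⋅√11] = (-74/3, -10/7) ∪ (-4/3, 3⋅√11] ∪ ℕ₀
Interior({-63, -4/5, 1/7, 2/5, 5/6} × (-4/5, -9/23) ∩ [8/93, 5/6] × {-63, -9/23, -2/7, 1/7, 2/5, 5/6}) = ∅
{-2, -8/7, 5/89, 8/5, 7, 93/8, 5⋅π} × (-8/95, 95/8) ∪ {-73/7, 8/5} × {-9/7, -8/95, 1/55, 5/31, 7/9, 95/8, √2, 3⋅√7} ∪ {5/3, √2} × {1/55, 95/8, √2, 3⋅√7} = ({-2, -8/7, 5/89, 8/5, 7, 93/8, 5⋅π} × (-8/95, 95/8)) ∪ ({5/3, √2} × {1/55, 95/8, √2, 3⋅√7}) ∪ ({-73/7, 8/5} × {-9/7, -8/95, 1/55, 5/31, 7/9, 95/8, √2, 3⋅√7})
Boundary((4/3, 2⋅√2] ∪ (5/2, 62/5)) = {4/3, 62/5}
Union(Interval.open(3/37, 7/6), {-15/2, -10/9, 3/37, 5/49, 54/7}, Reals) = Interval(-oo, oo)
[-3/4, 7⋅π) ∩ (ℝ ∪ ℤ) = [-3/4, 7⋅π)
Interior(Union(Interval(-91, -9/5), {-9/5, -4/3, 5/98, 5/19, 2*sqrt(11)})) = Interval.open(-91, -9/5)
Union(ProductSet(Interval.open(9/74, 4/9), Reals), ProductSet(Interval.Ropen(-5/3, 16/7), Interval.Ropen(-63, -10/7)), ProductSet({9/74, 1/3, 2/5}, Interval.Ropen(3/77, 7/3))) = Union(ProductSet({9/74, 1/3, 2/5}, Interval.Ropen(3/77, 7/3)), ProductSet(Interval.Ropen(-5/3, 16/7), Interval.Ropen(-63, -10/7)), ProductSet(Interval.open(9/74, 4/9), Reals))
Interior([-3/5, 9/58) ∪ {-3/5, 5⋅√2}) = (-3/5, 9/58)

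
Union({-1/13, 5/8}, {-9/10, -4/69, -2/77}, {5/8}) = {-9/10, -1/13, -4/69, -2/77, 5/8}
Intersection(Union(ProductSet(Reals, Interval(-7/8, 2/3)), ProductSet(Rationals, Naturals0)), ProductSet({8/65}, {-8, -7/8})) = ProductSet({8/65}, {-7/8})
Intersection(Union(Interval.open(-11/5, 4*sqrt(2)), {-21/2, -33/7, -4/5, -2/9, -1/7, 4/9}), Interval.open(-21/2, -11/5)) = {-33/7}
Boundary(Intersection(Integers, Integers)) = Integers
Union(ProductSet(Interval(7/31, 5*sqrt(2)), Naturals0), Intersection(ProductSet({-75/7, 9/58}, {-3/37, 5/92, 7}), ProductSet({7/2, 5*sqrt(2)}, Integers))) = ProductSet(Interval(7/31, 5*sqrt(2)), Naturals0)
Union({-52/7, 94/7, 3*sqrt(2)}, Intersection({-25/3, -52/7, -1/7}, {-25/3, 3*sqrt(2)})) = {-25/3, -52/7, 94/7, 3*sqrt(2)}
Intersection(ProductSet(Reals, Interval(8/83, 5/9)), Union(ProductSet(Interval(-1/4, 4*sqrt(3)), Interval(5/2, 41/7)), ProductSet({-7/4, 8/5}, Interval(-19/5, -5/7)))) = EmptySet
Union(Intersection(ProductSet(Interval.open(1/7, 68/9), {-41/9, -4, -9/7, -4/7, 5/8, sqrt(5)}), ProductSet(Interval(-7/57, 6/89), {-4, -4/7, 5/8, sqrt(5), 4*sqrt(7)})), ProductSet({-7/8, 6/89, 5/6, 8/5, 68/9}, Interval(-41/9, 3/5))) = ProductSet({-7/8, 6/89, 5/6, 8/5, 68/9}, Interval(-41/9, 3/5))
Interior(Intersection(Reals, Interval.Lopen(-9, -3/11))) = Interval.open(-9, -3/11)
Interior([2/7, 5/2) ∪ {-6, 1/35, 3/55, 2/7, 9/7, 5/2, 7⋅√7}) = (2/7, 5/2)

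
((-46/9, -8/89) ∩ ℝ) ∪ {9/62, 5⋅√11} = (-46/9, -8/89) ∪ {9/62, 5⋅√11}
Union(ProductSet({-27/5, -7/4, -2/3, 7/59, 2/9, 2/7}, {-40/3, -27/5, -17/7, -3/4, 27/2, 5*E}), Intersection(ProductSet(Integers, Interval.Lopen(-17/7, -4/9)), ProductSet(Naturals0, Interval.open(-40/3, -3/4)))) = Union(ProductSet({-27/5, -7/4, -2/3, 7/59, 2/9, 2/7}, {-40/3, -27/5, -17/7, -3/4, 27/2, 5*E}), ProductSet(Naturals0, Interval.open(-17/7, -3/4)))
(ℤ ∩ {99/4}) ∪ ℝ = ℝ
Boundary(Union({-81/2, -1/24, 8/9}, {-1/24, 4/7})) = {-81/2, -1/24, 4/7, 8/9}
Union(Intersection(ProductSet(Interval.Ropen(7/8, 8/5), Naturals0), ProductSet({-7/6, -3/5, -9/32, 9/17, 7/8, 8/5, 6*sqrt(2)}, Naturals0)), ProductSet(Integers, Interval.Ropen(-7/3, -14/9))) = Union(ProductSet({7/8}, Naturals0), ProductSet(Integers, Interval.Ropen(-7/3, -14/9)))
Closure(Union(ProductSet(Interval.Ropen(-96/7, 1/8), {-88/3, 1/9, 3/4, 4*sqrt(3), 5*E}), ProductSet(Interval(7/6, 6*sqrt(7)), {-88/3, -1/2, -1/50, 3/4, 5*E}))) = Union(ProductSet(Interval(-96/7, 1/8), {-88/3, 1/9, 3/4, 4*sqrt(3), 5*E}), ProductSet(Interval(7/6, 6*sqrt(7)), {-88/3, -1/2, -1/50, 3/4, 5*E}))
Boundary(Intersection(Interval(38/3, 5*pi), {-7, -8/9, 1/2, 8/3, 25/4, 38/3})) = {38/3}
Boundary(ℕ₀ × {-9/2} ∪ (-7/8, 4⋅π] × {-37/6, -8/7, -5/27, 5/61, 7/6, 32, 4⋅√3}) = (ℕ₀ × {-9/2}) ∪ ([-7/8, 4⋅π] × {-37/6, -8/7, -5/27, 5/61, 7/6, 32, 4⋅√3})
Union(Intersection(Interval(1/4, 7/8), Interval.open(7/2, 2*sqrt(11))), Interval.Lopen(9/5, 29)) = Interval.Lopen(9/5, 29)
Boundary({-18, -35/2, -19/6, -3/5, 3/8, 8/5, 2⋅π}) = {-18, -35/2, -19/6, -3/5, 3/8, 8/5, 2⋅π}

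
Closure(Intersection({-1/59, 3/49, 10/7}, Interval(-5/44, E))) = {-1/59, 3/49, 10/7}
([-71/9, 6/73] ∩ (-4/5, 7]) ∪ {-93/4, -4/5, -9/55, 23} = {-93/4, 23} ∪ [-4/5, 6/73]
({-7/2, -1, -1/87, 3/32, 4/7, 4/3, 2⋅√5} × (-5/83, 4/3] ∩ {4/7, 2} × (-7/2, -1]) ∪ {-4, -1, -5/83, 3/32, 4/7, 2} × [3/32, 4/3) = {-4, -1, -5/83, 3/32, 4/7, 2} × [3/32, 4/3)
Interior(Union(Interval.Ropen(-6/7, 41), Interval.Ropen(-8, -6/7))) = Interval.open(-8, 41)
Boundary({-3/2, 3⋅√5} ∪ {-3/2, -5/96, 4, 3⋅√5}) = {-3/2, -5/96, 4, 3⋅√5}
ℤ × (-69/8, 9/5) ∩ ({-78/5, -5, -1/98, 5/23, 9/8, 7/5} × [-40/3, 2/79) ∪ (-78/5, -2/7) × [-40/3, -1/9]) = ({-5} × (-69/8, 2/79)) ∪ ({-15, -14, …, -1} × (-69/8, -1/9])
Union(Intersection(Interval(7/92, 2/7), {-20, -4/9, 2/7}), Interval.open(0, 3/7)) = Interval.open(0, 3/7)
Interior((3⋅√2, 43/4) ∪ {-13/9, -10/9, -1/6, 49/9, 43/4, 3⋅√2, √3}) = (3⋅√2, 43/4)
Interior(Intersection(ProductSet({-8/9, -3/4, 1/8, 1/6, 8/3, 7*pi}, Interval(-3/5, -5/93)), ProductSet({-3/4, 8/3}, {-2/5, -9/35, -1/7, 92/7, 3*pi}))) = EmptySet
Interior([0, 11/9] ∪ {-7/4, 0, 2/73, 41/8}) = (0, 11/9)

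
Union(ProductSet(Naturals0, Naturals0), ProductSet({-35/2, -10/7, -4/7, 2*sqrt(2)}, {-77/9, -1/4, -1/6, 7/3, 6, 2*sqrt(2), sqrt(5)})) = Union(ProductSet({-35/2, -10/7, -4/7, 2*sqrt(2)}, {-77/9, -1/4, -1/6, 7/3, 6, 2*sqrt(2), sqrt(5)}), ProductSet(Naturals0, Naturals0))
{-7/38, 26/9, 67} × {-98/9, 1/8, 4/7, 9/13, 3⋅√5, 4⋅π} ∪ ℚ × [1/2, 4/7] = (ℚ × [1/2, 4/7]) ∪ ({-7/38, 26/9, 67} × {-98/9, 1/8, 4/7, 9/13, 3⋅√5, 4⋅π})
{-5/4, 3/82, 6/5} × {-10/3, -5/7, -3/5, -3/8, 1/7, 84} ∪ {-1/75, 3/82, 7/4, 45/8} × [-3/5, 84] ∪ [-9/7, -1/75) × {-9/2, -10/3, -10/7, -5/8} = ({-1/75, 3/82, 7/4, 45/8} × [-3/5, 84]) ∪ ([-9/7, -1/75) × {-9/2, -10/3, -10/7, -5/8}) ∪ ({-5/4, 3/82, 6/5} × {-10/3, -5/7, -3/5, -3/8, 1/7, 84})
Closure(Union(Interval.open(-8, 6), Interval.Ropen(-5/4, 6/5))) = Interval(-8, 6)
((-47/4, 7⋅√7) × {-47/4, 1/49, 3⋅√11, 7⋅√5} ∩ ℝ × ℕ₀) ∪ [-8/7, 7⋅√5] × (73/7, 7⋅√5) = [-8/7, 7⋅√5] × (73/7, 7⋅√5)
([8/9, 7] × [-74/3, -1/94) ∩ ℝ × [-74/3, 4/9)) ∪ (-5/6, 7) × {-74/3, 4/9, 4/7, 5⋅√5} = ([8/9, 7] × [-74/3, -1/94)) ∪ ((-5/6, 7) × {-74/3, 4/9, 4/7, 5⋅√5})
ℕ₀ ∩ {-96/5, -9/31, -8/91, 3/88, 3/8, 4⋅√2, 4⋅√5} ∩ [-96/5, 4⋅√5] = ∅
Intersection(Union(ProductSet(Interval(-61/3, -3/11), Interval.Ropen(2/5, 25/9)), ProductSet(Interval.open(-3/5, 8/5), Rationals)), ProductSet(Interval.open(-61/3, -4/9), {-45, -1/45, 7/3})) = Union(ProductSet(Interval.open(-61/3, -4/9), {7/3}), ProductSet(Interval.open(-3/5, -4/9), {-45, -1/45, 7/3}))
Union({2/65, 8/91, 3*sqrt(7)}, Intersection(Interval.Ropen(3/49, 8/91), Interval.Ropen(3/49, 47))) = Union({2/65, 3*sqrt(7)}, Interval(3/49, 8/91))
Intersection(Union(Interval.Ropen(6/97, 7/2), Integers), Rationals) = Union(Integers, Intersection(Interval.Ropen(6/97, 7/2), Rationals))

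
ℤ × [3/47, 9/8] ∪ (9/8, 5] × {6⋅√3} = (ℤ × [3/47, 9/8]) ∪ ((9/8, 5] × {6⋅√3})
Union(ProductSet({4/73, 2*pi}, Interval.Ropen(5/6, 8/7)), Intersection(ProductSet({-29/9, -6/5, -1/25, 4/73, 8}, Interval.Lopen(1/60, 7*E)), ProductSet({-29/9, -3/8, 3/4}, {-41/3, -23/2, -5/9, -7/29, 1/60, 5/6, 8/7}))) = Union(ProductSet({-29/9}, {5/6, 8/7}), ProductSet({4/73, 2*pi}, Interval.Ropen(5/6, 8/7)))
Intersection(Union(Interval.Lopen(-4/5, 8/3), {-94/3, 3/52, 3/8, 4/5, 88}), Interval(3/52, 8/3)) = Interval(3/52, 8/3)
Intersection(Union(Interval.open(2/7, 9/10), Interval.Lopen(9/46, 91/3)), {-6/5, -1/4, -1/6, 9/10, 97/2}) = {9/10}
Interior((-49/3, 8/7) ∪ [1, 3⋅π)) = (-49/3, 3⋅π)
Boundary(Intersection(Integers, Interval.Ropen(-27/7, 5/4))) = Range(-3, 2, 1)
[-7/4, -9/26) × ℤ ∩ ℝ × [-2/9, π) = [-7/4, -9/26) × {0, 1, 2, 3}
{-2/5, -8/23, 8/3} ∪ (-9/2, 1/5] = (-9/2, 1/5] ∪ {8/3}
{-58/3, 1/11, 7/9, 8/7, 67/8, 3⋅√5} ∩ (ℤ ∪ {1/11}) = {1/11}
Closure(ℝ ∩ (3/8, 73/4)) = [3/8, 73/4]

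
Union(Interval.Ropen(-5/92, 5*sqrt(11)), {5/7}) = Interval.Ropen(-5/92, 5*sqrt(11))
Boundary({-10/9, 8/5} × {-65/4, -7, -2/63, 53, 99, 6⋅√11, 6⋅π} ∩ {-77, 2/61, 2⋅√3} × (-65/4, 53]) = ∅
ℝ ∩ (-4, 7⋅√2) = (-4, 7⋅√2)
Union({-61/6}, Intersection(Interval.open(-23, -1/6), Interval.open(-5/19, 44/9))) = Union({-61/6}, Interval.open(-5/19, -1/6))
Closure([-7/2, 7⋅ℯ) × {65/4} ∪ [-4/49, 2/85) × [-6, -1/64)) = ({-4/49, 2/85} × [-6, -1/64]) ∪ ([-4/49, 2/85] × {-6, -1/64}) ∪ ([-7/2, 7⋅ℯ] × {65/4}) ∪ ([-4/49, 2/85) × [-6, -1/64))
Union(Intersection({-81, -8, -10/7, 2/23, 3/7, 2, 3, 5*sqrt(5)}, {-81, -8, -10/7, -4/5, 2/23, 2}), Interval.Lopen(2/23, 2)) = Union({-81, -8, -10/7}, Interval(2/23, 2))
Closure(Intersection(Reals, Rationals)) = Reals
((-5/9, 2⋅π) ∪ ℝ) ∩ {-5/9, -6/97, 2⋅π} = {-5/9, -6/97, 2⋅π}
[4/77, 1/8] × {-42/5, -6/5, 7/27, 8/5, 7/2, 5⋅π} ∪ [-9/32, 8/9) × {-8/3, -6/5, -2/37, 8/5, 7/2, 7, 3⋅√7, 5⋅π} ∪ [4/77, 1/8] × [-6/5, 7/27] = ([4/77, 1/8] × ({-42/5, 8/5, 7/2, 5⋅π} ∪ [-6/5, 7/27])) ∪ ([-9/32, 8/9) × {-8/3, -6/5, -2/37, 8/5, 7/2, 7, 3⋅√7, 5⋅π})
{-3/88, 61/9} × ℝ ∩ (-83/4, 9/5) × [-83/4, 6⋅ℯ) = {-3/88} × [-83/4, 6⋅ℯ)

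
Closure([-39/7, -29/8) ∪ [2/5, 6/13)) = [-39/7, -29/8] ∪ [2/5, 6/13]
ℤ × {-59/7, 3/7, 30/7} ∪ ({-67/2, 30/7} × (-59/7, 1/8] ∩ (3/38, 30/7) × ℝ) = ℤ × {-59/7, 3/7, 30/7}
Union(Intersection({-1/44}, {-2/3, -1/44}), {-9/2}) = {-9/2, -1/44}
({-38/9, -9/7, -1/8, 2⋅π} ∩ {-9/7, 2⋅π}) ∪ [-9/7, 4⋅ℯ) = [-9/7, 4⋅ℯ)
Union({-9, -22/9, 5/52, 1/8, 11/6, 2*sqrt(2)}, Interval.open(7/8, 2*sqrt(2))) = Union({-9, -22/9, 5/52, 1/8}, Interval.Lopen(7/8, 2*sqrt(2)))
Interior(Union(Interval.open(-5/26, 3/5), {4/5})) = Interval.open(-5/26, 3/5)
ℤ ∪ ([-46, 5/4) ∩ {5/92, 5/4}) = ℤ ∪ {5/92}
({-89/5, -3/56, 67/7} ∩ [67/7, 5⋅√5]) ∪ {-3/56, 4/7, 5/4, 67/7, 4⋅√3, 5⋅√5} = {-3/56, 4/7, 5/4, 67/7, 4⋅√3, 5⋅√5}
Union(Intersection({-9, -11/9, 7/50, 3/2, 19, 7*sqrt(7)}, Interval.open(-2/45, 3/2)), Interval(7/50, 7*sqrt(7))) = Interval(7/50, 7*sqrt(7))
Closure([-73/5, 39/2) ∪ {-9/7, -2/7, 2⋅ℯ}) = [-73/5, 39/2]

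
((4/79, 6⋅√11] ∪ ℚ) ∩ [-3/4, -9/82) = ℚ ∩ [-3/4, -9/82)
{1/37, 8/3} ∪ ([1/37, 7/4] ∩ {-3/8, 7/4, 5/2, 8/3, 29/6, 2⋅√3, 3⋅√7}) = {1/37, 7/4, 8/3}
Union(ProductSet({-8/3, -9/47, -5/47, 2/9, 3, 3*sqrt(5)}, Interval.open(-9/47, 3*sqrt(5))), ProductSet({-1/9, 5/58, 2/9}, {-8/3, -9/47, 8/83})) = Union(ProductSet({-1/9, 5/58, 2/9}, {-8/3, -9/47, 8/83}), ProductSet({-8/3, -9/47, -5/47, 2/9, 3, 3*sqrt(5)}, Interval.open(-9/47, 3*sqrt(5))))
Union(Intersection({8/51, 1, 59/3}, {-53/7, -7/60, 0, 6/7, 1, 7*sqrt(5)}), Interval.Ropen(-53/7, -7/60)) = Union({1}, Interval.Ropen(-53/7, -7/60))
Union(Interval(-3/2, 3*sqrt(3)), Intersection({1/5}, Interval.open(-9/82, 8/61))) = Interval(-3/2, 3*sqrt(3))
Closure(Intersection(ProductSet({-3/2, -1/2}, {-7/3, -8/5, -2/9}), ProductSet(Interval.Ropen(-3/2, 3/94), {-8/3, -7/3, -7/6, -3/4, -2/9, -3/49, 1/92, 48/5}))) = ProductSet({-3/2, -1/2}, {-7/3, -2/9})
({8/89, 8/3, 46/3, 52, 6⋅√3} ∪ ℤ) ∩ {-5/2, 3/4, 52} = {52}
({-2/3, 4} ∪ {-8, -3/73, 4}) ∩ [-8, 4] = {-8, -2/3, -3/73, 4}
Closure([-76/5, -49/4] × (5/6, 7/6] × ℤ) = [-76/5, -49/4] × [5/6, 7/6] × ℤ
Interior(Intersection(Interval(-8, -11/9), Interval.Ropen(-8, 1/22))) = Interval.open(-8, -11/9)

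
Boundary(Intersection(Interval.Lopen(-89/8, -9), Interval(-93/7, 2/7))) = {-89/8, -9}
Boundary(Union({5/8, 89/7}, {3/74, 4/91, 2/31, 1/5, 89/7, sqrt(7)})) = {3/74, 4/91, 2/31, 1/5, 5/8, 89/7, sqrt(7)}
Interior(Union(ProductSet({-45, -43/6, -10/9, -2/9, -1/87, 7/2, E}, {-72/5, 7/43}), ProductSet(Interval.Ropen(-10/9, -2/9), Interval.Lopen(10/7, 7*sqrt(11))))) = ProductSet(Interval.open(-10/9, -2/9), Interval.open(10/7, 7*sqrt(11)))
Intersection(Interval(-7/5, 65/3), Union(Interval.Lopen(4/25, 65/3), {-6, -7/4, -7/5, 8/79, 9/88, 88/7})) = Union({-7/5, 8/79, 9/88}, Interval.Lopen(4/25, 65/3))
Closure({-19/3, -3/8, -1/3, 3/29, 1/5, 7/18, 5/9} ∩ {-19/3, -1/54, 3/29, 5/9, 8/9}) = {-19/3, 3/29, 5/9}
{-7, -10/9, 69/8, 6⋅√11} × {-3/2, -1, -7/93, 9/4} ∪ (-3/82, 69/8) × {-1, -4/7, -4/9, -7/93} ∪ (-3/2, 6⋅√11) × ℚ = ((-3/2, 6⋅√11) × ℚ) ∪ ({-7, -10/9, 69/8, 6⋅√11} × {-3/2, -1, -7/93, 9/4})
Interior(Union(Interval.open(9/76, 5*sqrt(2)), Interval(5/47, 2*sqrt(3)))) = Interval.open(5/47, 5*sqrt(2))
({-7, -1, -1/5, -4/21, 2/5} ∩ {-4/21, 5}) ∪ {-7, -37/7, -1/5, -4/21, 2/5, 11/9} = {-7, -37/7, -1/5, -4/21, 2/5, 11/9}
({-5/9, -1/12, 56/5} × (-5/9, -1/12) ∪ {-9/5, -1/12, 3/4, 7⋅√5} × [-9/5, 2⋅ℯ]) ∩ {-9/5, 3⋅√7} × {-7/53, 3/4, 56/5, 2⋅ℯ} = {-9/5} × {-7/53, 3/4, 2⋅ℯ}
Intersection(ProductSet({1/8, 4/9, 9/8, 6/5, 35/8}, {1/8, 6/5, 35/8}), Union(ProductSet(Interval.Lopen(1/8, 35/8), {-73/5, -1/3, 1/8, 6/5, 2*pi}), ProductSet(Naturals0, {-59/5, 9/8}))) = ProductSet({4/9, 9/8, 6/5, 35/8}, {1/8, 6/5})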